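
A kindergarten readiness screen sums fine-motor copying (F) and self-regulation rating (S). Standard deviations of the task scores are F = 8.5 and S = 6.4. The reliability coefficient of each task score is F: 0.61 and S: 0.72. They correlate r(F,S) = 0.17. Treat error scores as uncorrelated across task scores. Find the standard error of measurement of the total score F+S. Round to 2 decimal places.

6.30

Var(total) = 113.21 + 18.496 = 131.706.
True-score variance = 73.5637 + 18.496 = 92.0597, so reliability = 0.6990.
Error variance = 131.706 − 92.0597 = 39.6463; SEM = √39.6463 = 6.30.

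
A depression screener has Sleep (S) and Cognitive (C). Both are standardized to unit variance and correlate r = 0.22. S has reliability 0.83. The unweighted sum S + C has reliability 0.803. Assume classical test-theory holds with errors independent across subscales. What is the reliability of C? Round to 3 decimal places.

0.689

Var(S+C) = 2 + 2·0.22 = 2.440.
True-score variance = ρ_S + ρ_C + 2·0.22, so 0.803 = (0.83 + ρ_C + 0.44) / 2.440.
ρ_C = 0.803·2.440 − 0.83 − 0.44 = 0.689.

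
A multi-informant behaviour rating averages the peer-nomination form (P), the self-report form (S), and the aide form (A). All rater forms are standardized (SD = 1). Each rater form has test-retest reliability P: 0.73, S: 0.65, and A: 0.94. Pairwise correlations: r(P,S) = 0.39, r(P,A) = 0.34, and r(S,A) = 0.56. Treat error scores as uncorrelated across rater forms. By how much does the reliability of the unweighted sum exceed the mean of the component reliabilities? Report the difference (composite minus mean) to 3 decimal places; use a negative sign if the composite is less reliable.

Var(sum) = 3 + 2.58 = 5.58; true-score variance = 2.32 + 2.58 = 4.9; composite reliability = 0.8781.
Mean component reliability = 0.7733.
Difference = 0.8781 − 0.7733 = 0.105.

0.105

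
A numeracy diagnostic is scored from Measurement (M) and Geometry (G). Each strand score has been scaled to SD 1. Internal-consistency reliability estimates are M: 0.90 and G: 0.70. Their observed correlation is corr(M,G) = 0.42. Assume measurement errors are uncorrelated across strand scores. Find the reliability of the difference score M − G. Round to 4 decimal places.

0.6552

Var(M−G) = 1 + 1 − 2·0.42 = 2 − 0.84 = 1.16.
Because errors are independent across components, Cov(Tᵢ,Tⱼ) = Cov(Xᵢ,Xⱼ); the off-diagonal part of the true-score variance is the same as above.
True-score variance = [0.90 + 0.70] − 0.84 = 1.6 − 0.84 = 0.76.
Reliability = 0.76 / 1.16 = 0.6552.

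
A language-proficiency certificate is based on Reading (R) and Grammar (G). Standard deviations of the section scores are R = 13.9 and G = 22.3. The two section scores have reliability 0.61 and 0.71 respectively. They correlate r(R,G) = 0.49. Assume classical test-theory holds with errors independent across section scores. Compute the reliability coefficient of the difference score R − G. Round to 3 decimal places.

0.432

Var(R−G) = 13.9² + 22.3² − 2·13.9·22.3·0.49 = 690.5 − 303.771 = 386.729.
Under uncorrelated errors the observed covariances equal the true-score covariances, so only the own-variance terms attenuate.
True-score variance = [13.9²·0.61 + 22.3²·0.71] − 303.771 = 470.934 − 303.771 = 167.163.
Reliability = 167.163 / 386.729 = 0.432.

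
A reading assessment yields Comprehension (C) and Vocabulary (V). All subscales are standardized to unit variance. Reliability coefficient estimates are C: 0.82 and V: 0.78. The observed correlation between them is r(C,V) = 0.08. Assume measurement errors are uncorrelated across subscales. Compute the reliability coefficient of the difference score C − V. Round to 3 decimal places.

0.783

Var(C−V) = 1 + 1 − 2·0.08 = 2 − 0.16 = 1.84.
Because errors are independent across components, Cov(Tᵢ,Tⱼ) = Cov(Xᵢ,Xⱼ); the off-diagonal part of the true-score variance is the same as above.
True-score variance = [0.82 + 0.78] − 0.16 = 1.6 − 0.16 = 1.44.
Reliability = 1.44 / 1.84 = 0.783.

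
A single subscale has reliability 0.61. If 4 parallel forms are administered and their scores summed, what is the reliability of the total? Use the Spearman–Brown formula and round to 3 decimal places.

0.862

ρ_k = kρ / (1 + (k−1)ρ) = 4·0.61 / (1 + 3·0.61) = 2.440 / 2.830 = 0.862.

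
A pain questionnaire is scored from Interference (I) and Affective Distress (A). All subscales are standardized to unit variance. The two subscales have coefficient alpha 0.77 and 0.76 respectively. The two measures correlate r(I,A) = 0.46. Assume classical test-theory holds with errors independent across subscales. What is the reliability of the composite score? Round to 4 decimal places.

0.8390

Var(I+A) = 2 + 2·[0.46] = 2 + 0.92 = 2.92.
With uncorrelated errors the cross-covariances are all true-score covariance, so they carry over unchanged; only the diagonal terms shrink to ρᵢσᵢ².
True-score variance = [0.77 + 0.76] + 0.92 = 1.53 + 0.92 = 2.45.
Reliability = 2.45 / 2.92 = 0.8390.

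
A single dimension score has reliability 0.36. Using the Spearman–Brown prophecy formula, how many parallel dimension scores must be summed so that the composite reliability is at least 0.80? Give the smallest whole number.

k ≥ ρ*(1−ρ₁)/(ρ₁(1−ρ*)) = 0.80·0.64 / (0.36·0.20) = 7.111.
Smallest integer k = 8.

8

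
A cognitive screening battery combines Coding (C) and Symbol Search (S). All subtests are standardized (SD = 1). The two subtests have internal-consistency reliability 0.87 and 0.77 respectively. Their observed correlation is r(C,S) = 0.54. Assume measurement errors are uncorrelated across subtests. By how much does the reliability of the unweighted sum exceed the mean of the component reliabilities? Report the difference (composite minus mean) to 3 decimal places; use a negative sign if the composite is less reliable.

Var(sum) = 2 + 1.08 = 3.08; true-score variance = 1.64 + 1.08 = 2.72; composite reliability = 0.8831.
Mean component reliability = 0.8200.
Difference = 0.8831 − 0.8200 = 0.063.

0.063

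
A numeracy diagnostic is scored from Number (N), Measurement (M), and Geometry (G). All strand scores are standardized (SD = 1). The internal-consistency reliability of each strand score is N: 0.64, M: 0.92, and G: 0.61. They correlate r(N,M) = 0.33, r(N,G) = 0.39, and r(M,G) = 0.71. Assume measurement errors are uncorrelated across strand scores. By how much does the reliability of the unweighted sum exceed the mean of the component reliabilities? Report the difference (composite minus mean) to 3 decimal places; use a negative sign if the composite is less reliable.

Var(sum) = 3 + 2.86 = 5.86; true-score variance = 2.17 + 2.86 = 5.03; composite reliability = 0.8584.
Mean component reliability = 0.7233.
Difference = 0.8584 − 0.7233 = 0.135.

0.135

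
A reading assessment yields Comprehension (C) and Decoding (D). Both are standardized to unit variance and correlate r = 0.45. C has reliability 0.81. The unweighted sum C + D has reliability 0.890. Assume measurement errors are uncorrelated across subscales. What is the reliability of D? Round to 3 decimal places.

0.871

Var(C+D) = 2 + 2·0.45 = 2.900.
True-score variance = ρ_C + ρ_D + 2·0.45, so 0.890 = (0.81 + ρ_D + 0.90) / 2.900.
ρ_D = 0.890·2.900 − 0.81 − 0.90 = 0.871.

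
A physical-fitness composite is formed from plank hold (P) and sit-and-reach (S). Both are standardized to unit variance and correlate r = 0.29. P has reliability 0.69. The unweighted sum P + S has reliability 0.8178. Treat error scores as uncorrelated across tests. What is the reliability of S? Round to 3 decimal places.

0.840

Var(P+S) = 2 + 2·0.29 = 2.580.
True-score variance = ρ_P + ρ_S + 2·0.29, so 0.8178 = (0.69 + ρ_S + 0.58) / 2.580.
ρ_S = 0.8178·2.580 − 0.69 − 0.58 = 0.840.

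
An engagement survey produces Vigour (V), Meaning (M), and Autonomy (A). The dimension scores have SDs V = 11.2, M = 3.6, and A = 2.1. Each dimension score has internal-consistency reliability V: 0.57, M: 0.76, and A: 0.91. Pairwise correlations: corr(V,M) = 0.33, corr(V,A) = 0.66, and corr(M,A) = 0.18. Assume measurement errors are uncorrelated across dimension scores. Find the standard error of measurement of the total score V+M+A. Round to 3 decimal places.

7.579

Var(total) = 142.81 + 60.3792 = 203.189.
True-score variance = 85.3635 + 60.3792 = 145.743, so reliability = 0.7173.
Error variance = 203.189 − 145.743 = 57.4465; SEM = √57.4465 = 7.579.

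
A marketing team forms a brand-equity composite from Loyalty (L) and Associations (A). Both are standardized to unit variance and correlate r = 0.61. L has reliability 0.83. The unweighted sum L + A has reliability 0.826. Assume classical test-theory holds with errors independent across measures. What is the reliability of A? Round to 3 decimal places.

0.610

Var(L+A) = 2 + 2·0.61 = 3.220.
True-score variance = ρ_L + ρ_A + 2·0.61, so 0.826 = (0.83 + ρ_A + 1.22) / 3.220.
ρ_A = 0.826·3.220 − 0.83 − 1.22 = 0.610.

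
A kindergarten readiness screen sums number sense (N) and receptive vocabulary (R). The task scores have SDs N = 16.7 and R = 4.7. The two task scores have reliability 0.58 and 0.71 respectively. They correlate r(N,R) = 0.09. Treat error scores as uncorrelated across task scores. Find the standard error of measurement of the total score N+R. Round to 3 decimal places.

Var(total) = 300.98 + 14.1282 = 315.108.
True-score variance = 177.44 + 14.1282 = 191.568, so reliability = 0.6079.
Error variance = 315.108 − 191.568 = 123.54; SEM = √123.54 = 11.115.

11.115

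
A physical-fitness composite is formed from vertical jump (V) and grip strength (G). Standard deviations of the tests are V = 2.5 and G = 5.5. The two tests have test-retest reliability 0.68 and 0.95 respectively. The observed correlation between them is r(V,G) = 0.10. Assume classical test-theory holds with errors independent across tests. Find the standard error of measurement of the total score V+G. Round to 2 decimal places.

Var(total) = 36.5 + 2.75 = 39.25.
True-score variance = 32.9875 + 2.75 = 35.7375, so reliability = 0.9105.
Error variance = 39.25 − 35.7375 = 3.5125; SEM = √3.5125 = 1.87.

1.87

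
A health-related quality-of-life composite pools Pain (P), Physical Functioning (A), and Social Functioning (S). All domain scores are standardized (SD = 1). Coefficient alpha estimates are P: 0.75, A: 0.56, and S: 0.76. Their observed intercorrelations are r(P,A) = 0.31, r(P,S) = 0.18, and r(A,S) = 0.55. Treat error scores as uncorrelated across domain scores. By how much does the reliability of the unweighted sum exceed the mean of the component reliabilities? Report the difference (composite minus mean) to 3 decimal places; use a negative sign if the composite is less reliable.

Var(sum) = 3 + 2.08 = 5.08; true-score variance = 2.07 + 2.08 = 4.15; composite reliability = 0.8169.
Mean component reliability = 0.6900.
Difference = 0.8169 − 0.6900 = 0.127.

0.127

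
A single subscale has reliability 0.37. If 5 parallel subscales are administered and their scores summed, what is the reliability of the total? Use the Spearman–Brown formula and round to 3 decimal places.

ρ_k = kρ / (1 + (k−1)ρ) = 5·0.37 / (1 + 4·0.37) = 1.850 / 2.480 = 0.746.

0.746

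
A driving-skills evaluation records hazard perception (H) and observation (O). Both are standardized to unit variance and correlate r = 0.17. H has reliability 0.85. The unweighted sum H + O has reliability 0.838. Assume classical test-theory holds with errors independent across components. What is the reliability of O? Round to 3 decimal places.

Var(H+O) = 2 + 2·0.17 = 2.340.
True-score variance = ρ_H + ρ_O + 2·0.17, so 0.838 = (0.85 + ρ_O + 0.34) / 2.340.
ρ_O = 0.838·2.340 − 0.85 − 0.34 = 0.771.

0.771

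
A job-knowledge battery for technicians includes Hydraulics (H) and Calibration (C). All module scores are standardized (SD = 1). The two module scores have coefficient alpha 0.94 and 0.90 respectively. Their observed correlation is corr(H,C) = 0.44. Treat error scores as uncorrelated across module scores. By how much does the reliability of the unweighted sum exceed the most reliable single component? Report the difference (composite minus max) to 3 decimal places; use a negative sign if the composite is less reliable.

0.004

Var(sum) = 2 + 0.88 = 2.88; true-score variance = 1.84 + 0.88 = 2.72; composite reliability = 0.9444.
Max component reliability = 0.9400.
Difference = 0.9444 − 0.9400 = 0.004.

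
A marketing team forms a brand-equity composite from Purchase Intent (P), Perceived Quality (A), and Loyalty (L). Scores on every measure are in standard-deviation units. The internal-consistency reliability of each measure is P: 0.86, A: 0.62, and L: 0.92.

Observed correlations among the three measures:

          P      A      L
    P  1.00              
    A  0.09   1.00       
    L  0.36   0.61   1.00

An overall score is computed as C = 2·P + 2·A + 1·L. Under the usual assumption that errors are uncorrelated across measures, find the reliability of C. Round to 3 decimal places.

Var(C) = 2² + 2² + 1 + 2·[4·0.09 + 2·0.36 + 2·0.61] = 9 + 4.6 = 13.6.
Under uncorrelated errors the observed covariances equal the true-score covariances, so only the own-variance terms attenuate.
True-score variance = [2²·0.86 + 2²·0.62 + 0.92] + 4.6 = 6.84 + 4.6 = 11.44.
Reliability = 11.44 / 13.6 = 0.841.

0.841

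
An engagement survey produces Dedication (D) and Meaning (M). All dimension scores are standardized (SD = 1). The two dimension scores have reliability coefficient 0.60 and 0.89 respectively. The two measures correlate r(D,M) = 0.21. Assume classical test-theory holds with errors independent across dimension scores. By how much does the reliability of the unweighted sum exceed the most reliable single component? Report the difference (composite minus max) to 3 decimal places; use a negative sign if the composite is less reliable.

Var(sum) = 2 + 0.42 = 2.42; true-score variance = 1.49 + 0.42 = 1.91; composite reliability = 0.7893.
Max component reliability = 0.8900.
Difference = 0.7893 − 0.8900 = -0.101.

-0.101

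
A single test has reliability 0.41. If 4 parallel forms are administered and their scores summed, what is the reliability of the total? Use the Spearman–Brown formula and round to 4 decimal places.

0.7354

ρ_k = kρ / (1 + (k−1)ρ) = 4·0.41 / (1 + 3·0.41) = 1.640 / 2.230 = 0.7354.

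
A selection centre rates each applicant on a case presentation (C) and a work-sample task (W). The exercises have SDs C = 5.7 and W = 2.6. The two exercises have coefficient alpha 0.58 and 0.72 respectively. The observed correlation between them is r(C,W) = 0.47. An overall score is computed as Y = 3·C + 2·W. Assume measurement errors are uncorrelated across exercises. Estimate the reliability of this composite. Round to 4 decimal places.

0.6765

Var(Y) = 3²·5.7² + 2²·2.6² + 2·[6·5.7·2.6·0.47] = 319.45 + 83.5848 = 403.035.
Under uncorrelated errors the observed covariances equal the true-score covariances, so only the own-variance terms attenuate.
True-score variance = [3²·5.7²·0.58 + 2²·2.6²·0.72] + 83.5848 = 189.067 + 83.5848 = 272.651.
Reliability = 272.651 / 403.035 = 0.6765.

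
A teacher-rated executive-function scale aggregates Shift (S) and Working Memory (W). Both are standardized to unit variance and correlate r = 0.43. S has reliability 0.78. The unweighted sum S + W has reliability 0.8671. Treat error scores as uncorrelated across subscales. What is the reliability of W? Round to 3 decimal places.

Var(S+W) = 2 + 2·0.43 = 2.860.
True-score variance = ρ_S + ρ_W + 2·0.43, so 0.8671 = (0.78 + ρ_W + 0.86) / 2.860.
ρ_W = 0.8671·2.860 − 0.78 − 0.86 = 0.840.

0.840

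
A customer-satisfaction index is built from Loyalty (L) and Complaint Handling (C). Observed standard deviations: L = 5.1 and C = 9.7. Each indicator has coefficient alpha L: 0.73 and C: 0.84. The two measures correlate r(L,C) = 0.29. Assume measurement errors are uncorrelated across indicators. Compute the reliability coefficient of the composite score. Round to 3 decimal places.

Var(L+C) = 5.1² + 9.7² + 2·[5.1·9.7·0.29] = 120.1 + 28.6926 = 148.793.
Because errors are independent across components, Cov(Tᵢ,Tⱼ) = Cov(Xᵢ,Xⱼ); the off-diagonal part of the true-score variance is the same as above.
True-score variance = [5.1²·0.73 + 9.7²·0.84] + 28.6926 = 98.0229 + 28.6926 = 126.715.
Reliability = 126.715 / 148.793 = 0.852.

0.852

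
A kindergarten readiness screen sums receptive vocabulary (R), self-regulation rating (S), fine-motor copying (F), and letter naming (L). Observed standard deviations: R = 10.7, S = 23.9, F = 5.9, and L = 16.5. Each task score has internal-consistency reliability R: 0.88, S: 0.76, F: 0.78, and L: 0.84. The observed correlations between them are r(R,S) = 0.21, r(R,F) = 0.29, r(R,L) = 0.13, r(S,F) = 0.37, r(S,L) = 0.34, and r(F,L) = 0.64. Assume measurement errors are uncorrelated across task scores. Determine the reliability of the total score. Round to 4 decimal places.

Var(R+S+F+L) = 10.7² + 23.9² + 5.9² + 16.5² + 2·[10.7·23.9·0.21 + 10.7·5.9·0.29 + 10.7·16.5·0.13 + 23.9·5.9·0.37 + 23.9·16.5·0.34 + 5.9·16.5·0.64] = 992.76 + 687.038 = 1679.8.
Under uncorrelated errors the observed covariances equal the true-score covariances, so only the own-variance terms attenuate.
True-score variance = [10.7²·0.88 + 23.9²·0.76 + 5.9²·0.78 + 16.5²·0.84] + 687.038 = 790.713 + 687.038 = 1477.75.
Reliability = 1477.75 / 1679.8 = 0.8797.

0.8797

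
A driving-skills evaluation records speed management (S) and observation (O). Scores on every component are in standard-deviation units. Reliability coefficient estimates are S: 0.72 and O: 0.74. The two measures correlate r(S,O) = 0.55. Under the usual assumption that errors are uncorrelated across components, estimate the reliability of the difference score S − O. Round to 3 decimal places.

0.400

Var(S−O) = 1 + 1 − 2·0.55 = 2 − 1.1 = 0.9.
Under uncorrelated errors the observed covariances equal the true-score covariances, so only the own-variance terms attenuate.
True-score variance = [0.72 + 0.74] − 1.1 = 1.46 − 1.1 = 0.36.
Reliability = 0.36 / 0.9 = 0.400.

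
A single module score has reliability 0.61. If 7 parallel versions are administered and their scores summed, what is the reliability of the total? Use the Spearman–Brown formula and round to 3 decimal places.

ρ_k = kρ / (1 + (k−1)ρ) = 7·0.61 / (1 + 6·0.61) = 4.270 / 4.660 = 0.916.

0.916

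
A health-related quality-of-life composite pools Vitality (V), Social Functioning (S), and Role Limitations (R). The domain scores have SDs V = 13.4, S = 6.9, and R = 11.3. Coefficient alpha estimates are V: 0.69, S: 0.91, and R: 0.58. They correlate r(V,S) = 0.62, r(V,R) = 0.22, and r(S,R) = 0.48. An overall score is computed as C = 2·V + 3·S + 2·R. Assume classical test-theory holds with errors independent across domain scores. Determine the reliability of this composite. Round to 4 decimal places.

0.8446

Var(C) = 2²·13.4² + 3²·6.9² + 2²·11.3² + 2·[6·13.4·6.9·0.62 + 4·13.4·11.3·0.22 + 6·6.9·11.3·0.48] = 1657.49 + 1403.51 = 3061.
Because errors are independent across components, Cov(Tᵢ,Tⱼ) = Cov(Xᵢ,Xⱼ); the off-diagonal part of the true-score variance is the same as above.
True-score variance = [2²·13.4²·0.69 + 3²·6.9²·0.91 + 2²·11.3²·0.58] + 1403.51 = 1181.75 + 1403.51 = 2585.26.
Reliability = 2585.26 / 3061 = 0.8446.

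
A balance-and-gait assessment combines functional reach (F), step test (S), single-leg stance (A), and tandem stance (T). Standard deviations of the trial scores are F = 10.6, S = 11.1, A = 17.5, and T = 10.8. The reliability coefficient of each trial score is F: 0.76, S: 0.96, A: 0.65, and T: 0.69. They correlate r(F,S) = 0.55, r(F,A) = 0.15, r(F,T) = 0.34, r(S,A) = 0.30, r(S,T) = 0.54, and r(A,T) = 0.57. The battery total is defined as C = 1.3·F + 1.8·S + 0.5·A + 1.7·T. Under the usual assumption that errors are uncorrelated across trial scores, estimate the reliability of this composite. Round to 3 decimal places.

0.912

Var(C) = 1.3²·10.6² + 1.8²·11.1² + 0.5²·17.5² + 1.7²·10.8² + 2·[2.34·10.6·11.1·0.55 + 0.65·10.6·17.5·0.15 + 2.21·10.6·10.8·0.34 + 0.9·11.1·17.5·0.30 + 3.06·11.1·10.8·0.54 + 0.85·17.5·10.8·0.57] = 1002.74 + 1195.29 = 2198.03.
Because errors are independent across components, Cov(Tᵢ,Tⱼ) = Cov(Xᵢ,Xⱼ); the off-diagonal part of the true-score variance is the same as above.
True-score variance = [1.3²·10.6²·0.76 + 1.8²·11.1²·0.96 + 0.5²·17.5²·0.65 + 1.7²·10.8²·0.69] + 1195.29 = 809.905 + 1195.29 = 2005.19.
Reliability = 2005.19 / 2198.03 = 0.912.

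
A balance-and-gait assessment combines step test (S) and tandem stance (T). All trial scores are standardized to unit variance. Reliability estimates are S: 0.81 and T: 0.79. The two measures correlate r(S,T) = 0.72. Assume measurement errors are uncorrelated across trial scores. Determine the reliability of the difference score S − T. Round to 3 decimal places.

Var(S−T) = 1 + 1 − 2·0.72 = 2 − 1.44 = 0.56.
Because errors are independent across components, Cov(Tᵢ,Tⱼ) = Cov(Xᵢ,Xⱼ); the off-diagonal part of the true-score variance is the same as above.
True-score variance = [0.81 + 0.79] − 1.44 = 1.6 − 1.44 = 0.16.
Reliability = 0.16 / 0.56 = 0.286.

0.286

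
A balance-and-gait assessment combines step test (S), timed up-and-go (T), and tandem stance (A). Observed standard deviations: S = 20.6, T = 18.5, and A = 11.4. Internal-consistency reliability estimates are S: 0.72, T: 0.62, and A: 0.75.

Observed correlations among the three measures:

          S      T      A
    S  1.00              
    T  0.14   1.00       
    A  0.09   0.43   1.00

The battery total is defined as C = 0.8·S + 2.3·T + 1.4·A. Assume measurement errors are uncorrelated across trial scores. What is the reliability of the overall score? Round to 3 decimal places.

Var(C) = 0.8²·20.6² + 2.3²·18.5² + 1.4²·11.4² + 2·[1.84·20.6·18.5·0.14 + 1.12·20.6·11.4·0.09 + 3.22·18.5·11.4·0.43] = 2336.81 + 827.711 = 3164.53.
Because errors are independent across components, Cov(Tᵢ,Tⱼ) = Cov(Xᵢ,Xⱼ); the off-diagonal part of the true-score variance is the same as above.
True-score variance = [0.8²·20.6²·0.72 + 2.3²·18.5²·0.62 + 1.4²·11.4²·0.75] + 827.711 = 1509.1 + 827.711 = 2336.81.
Reliability = 2336.81 / 3164.53 = 0.738.

0.738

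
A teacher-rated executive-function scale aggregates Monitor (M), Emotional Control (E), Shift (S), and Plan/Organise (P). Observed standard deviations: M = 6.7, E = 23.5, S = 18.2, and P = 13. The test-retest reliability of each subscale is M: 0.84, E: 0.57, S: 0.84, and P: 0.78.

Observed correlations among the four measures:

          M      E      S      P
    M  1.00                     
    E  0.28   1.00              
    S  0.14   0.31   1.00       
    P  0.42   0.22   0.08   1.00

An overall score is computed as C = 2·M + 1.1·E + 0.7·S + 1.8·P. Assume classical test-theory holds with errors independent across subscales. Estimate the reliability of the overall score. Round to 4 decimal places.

Var(C) = 2²·6.7² + 1.1²·23.5² + 0.7²·18.2² + 1.8²·13² + 2·[2.2·6.7·23.5·0.28 + 1.4·6.7·18.2·0.14 + 3.6·6.7·13·0.42 + 0.77·23.5·18.2·0.31 + 1.98·23.5·13·0.22 + 1.26·18.2·13·0.08] = 1557.65 + 1023.2 = 2580.85.
Under uncorrelated errors the observed covariances equal the true-score covariances, so only the own-variance terms attenuate.
True-score variance = [2²·6.7²·0.84 + 1.1²·23.5²·0.57 + 0.7²·18.2²·0.84 + 1.8²·13²·0.78] + 1023.2 = 1095.15 + 1023.2 = 2118.36.
Reliability = 2118.36 / 2580.85 = 0.8208.

0.8208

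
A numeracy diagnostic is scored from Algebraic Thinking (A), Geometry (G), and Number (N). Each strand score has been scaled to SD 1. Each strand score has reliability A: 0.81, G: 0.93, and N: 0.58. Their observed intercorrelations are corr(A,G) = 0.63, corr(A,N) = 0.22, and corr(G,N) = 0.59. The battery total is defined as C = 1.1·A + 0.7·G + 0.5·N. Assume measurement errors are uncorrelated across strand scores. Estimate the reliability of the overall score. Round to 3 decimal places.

Var(C) = 1.1² + 0.7² + 0.5² + 2·[0.77·0.63 + 0.55·0.22 + 0.35·0.59] = 1.95 + 1.6252 = 3.5752.
Under uncorrelated errors the observed covariances equal the true-score covariances, so only the own-variance terms attenuate.
True-score variance = [1.1²·0.81 + 0.7²·0.93 + 0.5²·0.58] + 1.6252 = 1.5808 + 1.6252 = 3.206.
Reliability = 3.206 / 3.5752 = 0.897.

0.897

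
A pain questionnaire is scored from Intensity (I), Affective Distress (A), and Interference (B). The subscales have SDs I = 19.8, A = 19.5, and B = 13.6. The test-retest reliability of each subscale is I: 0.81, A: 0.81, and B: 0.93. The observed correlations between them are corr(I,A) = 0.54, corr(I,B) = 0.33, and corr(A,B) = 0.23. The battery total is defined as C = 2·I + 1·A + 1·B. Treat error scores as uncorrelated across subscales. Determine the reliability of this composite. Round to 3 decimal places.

0.889

Var(C) = 2²·19.8² + 19.5² + 13.6² + 2·[2·19.8·19.5·0.54 + 2·19.8·13.6·0.33 + 19.5·13.6·0.23] = 2133.37 + 1311.42 = 3444.79.
Under uncorrelated errors the observed covariances equal the true-score covariances, so only the own-variance terms attenuate.
True-score variance = [2²·19.8²·0.81 + 19.5²·0.81 + 13.6²·0.93] + 1311.42 = 1750.22 + 1311.42 = 3061.64.
Reliability = 3061.64 / 3444.79 = 0.889.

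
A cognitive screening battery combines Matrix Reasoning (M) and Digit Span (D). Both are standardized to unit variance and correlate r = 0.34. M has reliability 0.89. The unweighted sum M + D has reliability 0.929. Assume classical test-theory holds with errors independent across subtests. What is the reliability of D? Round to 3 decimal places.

Var(M+D) = 2 + 2·0.34 = 2.680.
True-score variance = ρ_M + ρ_D + 2·0.34, so 0.929 = (0.89 + ρ_D + 0.68) / 2.680.
ρ_D = 0.929·2.680 − 0.89 − 0.68 = 0.920.

0.920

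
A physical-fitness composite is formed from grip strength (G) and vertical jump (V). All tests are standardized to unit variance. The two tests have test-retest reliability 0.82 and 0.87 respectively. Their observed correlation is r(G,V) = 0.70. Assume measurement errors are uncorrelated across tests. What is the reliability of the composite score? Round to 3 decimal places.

Var(G+V) = 2 + 2·[0.70] = 2 + 1.4 = 3.4.
With uncorrelated errors the cross-covariances are all true-score covariance, so they carry over unchanged; only the diagonal terms shrink to ρᵢσᵢ².
True-score variance = [0.82 + 0.87] + 1.4 = 1.69 + 1.4 = 3.09.
Reliability = 3.09 / 3.4 = 0.909.

0.909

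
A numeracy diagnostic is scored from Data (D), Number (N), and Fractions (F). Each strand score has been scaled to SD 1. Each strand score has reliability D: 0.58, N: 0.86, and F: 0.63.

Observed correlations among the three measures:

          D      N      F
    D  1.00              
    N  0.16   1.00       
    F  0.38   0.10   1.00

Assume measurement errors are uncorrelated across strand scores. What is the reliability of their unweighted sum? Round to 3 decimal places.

Var(D+N+F) = 3 + 2·[0.16 + 0.38 + 0.10] = 3 + 1.28 = 4.28.
With uncorrelated errors the cross-covariances are all true-score covariance, so they carry over unchanged; only the diagonal terms shrink to ρᵢσᵢ².
True-score variance = [0.58 + 0.86 + 0.63] + 1.28 = 2.07 + 1.28 = 3.35.
Reliability = 3.35 / 4.28 = 0.783.

0.783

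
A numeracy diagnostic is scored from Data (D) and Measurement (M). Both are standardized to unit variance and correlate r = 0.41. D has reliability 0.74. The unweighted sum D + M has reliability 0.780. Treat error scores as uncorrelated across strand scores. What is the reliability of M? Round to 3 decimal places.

Var(D+M) = 2 + 2·0.41 = 2.820.
True-score variance = ρ_D + ρ_M + 2·0.41, so 0.780 = (0.74 + ρ_M + 0.82) / 2.820.
ρ_M = 0.780·2.820 − 0.74 − 0.82 = 0.640.

0.640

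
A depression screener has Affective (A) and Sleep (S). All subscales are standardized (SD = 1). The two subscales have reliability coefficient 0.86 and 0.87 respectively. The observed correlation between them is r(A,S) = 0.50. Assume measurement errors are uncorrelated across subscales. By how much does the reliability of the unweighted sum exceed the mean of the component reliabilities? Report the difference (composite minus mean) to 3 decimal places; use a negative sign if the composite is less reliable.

0.045

Var(sum) = 2 + 1 = 3; true-score variance = 1.73 + 1 = 2.73; composite reliability = 0.9100.
Mean component reliability = 0.8650.
Difference = 0.9100 − 0.8650 = 0.045.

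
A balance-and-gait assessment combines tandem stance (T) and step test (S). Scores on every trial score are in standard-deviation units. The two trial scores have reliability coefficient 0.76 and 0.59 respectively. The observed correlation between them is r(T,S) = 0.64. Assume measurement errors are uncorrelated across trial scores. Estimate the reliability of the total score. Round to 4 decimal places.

0.8018

Var(T+S) = 2 + 2·[0.64] = 2 + 1.28 = 3.28.
Under uncorrelated errors the observed covariances equal the true-score covariances, so only the own-variance terms attenuate.
True-score variance = [0.76 + 0.59] + 1.28 = 1.35 + 1.28 = 2.63.
Reliability = 2.63 / 3.28 = 0.8018.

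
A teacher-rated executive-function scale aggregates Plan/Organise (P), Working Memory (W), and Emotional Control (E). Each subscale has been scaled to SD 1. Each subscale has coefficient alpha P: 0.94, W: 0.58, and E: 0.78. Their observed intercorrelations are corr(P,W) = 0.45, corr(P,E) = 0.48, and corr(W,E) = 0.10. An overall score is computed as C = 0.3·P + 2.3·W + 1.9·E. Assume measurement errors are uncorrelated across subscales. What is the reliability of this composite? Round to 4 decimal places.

0.7261

Var(C) = 0.3² + 2.3² + 1.9² + 2·[0.69·0.45 + 0.57·0.48 + 4.37·0.10] = 8.99 + 2.0422 = 11.0322.
With uncorrelated errors the cross-covariances are all true-score covariance, so they carry over unchanged; only the diagonal terms shrink to ρᵢσᵢ².
True-score variance = [0.3²·0.94 + 2.3²·0.58 + 1.9²·0.78] + 2.0422 = 5.9686 + 2.0422 = 8.0108.
Reliability = 8.0108 / 11.0322 = 0.7261.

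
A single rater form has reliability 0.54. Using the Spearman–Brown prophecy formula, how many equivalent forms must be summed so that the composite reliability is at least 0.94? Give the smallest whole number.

14

k ≥ ρ*(1−ρ₁)/(ρ₁(1−ρ*)) = 0.94·0.46 / (0.54·0.06) = 13.346.
Smallest integer k = 14.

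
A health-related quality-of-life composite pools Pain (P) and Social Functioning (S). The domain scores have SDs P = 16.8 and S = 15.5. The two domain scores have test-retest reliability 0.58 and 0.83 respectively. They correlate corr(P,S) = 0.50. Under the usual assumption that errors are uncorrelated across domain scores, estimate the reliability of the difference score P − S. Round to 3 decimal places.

0.392

Var(P−S) = 16.8² + 15.5² − 2·16.8·15.5·0.50 = 522.49 − 260.4 = 262.09.
With uncorrelated errors the cross-covariances are all true-score covariance, so they carry over unchanged; only the diagonal terms shrink to ρᵢσᵢ².
True-score variance = [16.8²·0.58 + 15.5²·0.83] − 260.4 = 363.107 − 260.4 = 102.707.
Reliability = 102.707 / 262.09 = 0.392.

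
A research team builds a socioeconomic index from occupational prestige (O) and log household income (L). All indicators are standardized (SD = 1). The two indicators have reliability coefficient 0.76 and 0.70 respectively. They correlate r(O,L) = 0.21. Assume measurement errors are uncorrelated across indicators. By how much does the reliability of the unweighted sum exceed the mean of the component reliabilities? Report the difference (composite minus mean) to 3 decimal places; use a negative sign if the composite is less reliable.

Var(sum) = 2 + 0.42 = 2.42; true-score variance = 1.46 + 0.42 = 1.88; composite reliability = 0.7769.
Mean component reliability = 0.7300.
Difference = 0.7769 − 0.7300 = 0.047.

0.047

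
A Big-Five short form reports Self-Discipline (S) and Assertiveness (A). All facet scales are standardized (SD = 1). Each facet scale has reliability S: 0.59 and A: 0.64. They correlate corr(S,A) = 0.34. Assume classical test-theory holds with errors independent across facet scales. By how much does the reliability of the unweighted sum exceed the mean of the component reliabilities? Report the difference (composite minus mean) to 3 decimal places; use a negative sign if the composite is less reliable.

Var(sum) = 2 + 0.68 = 2.68; true-score variance = 1.23 + 0.68 = 1.91; composite reliability = 0.7127.
Mean component reliability = 0.6150.
Difference = 0.7127 − 0.6150 = 0.098.

0.098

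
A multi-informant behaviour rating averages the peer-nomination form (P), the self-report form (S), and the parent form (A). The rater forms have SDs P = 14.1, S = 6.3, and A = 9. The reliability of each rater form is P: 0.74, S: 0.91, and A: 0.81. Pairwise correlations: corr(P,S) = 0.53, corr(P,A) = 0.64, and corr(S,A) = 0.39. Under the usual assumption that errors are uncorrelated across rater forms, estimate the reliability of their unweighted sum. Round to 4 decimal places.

0.8861

Var(P+S+A) = 14.1² + 6.3² + 9² + 2·[14.1·6.3·0.53 + 14.1·9·0.64 + 6.3·9·0.39] = 319.5 + 300.818 = 620.318.
Under uncorrelated errors the observed covariances equal the true-score covariances, so only the own-variance terms attenuate.
True-score variance = [14.1²·0.74 + 6.3²·0.91 + 9²·0.81] + 300.818 = 248.847 + 300.818 = 549.665.
Reliability = 549.665 / 620.318 = 0.8861.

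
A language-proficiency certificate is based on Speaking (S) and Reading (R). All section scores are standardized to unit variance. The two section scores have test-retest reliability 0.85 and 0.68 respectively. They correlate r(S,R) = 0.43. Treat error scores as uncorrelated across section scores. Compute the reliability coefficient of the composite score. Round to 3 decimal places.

Var(S+R) = 2 + 2·[0.43] = 2 + 0.86 = 2.86.
Because errors are independent across components, Cov(Tᵢ,Tⱼ) = Cov(Xᵢ,Xⱼ); the off-diagonal part of the true-score variance is the same as above.
True-score variance = [0.85 + 0.68] + 0.86 = 1.53 + 0.86 = 2.39.
Reliability = 2.39 / 2.86 = 0.836.

0.836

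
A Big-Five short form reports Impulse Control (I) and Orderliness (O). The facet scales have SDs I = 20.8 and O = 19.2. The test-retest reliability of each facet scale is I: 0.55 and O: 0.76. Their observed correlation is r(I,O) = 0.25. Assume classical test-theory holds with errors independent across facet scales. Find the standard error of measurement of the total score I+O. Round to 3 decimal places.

Var(total) = 801.28 + 199.68 = 1000.96.
True-score variance = 518.118 + 199.68 = 717.798, so reliability = 0.7171.
Error variance = 1000.96 − 717.798 = 283.162; SEM = √283.162 = 16.827.

16.827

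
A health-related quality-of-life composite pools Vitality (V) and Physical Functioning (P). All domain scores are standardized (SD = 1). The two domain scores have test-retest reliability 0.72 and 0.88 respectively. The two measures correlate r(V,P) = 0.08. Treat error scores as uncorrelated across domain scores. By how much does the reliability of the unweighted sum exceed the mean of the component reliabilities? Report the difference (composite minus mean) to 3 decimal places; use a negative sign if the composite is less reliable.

Var(sum) = 2 + 0.16 = 2.16; true-score variance = 1.6 + 0.16 = 1.76; composite reliability = 0.8148.
Mean component reliability = 0.8000.
Difference = 0.8148 − 0.8000 = 0.015.

0.015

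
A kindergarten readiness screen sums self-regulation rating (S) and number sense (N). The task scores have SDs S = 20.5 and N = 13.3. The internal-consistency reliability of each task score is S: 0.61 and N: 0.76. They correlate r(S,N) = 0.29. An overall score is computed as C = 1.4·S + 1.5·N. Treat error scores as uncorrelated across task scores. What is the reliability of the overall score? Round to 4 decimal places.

0.7318

Var(C) = 1.4²·20.5² + 1.5²·13.3² + 2·[2.1·20.5·13.3·0.29] = 1221.69 + 332.088 = 1553.78.
Because errors are independent across components, Cov(Tᵢ,Tⱼ) = Cov(Xᵢ,Xⱼ); the off-diagonal part of the true-score variance is the same as above.
True-score variance = [1.4²·20.5²·0.61 + 1.5²·13.3²·0.76] + 332.088 = 804.933 + 332.088 = 1137.02.
Reliability = 1137.02 / 1553.78 = 0.7318.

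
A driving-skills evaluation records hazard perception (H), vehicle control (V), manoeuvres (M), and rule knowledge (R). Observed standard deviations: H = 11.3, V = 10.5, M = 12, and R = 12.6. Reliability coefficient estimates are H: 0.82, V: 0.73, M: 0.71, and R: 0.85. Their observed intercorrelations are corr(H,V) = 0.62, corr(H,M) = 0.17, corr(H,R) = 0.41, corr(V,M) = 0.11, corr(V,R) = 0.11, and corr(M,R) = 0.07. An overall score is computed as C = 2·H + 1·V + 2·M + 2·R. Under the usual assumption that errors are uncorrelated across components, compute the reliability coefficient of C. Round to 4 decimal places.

Var(C) = 2²·11.3² + 10.5² + 2²·12² + 2²·12.6² + 2·[2·11.3·10.5·0.62 + 4·11.3·12·0.17 + 4·11.3·12.6·0.41 + 2·10.5·12·0.11 + 2·10.5·12.6·0.11 + 4·12·12.6·0.07] = 1832.05 + 1144 = 2976.05.
Under uncorrelated errors the observed covariances equal the true-score covariances, so only the own-variance terms attenuate.
True-score variance = [2²·11.3²·0.82 + 10.5²·0.73 + 2²·12²·0.71 + 2²·12.6²·0.85] + 1144 = 1448.05 + 1144 = 2592.05.
Reliability = 2592.05 / 2976.05 = 0.8710.

0.8710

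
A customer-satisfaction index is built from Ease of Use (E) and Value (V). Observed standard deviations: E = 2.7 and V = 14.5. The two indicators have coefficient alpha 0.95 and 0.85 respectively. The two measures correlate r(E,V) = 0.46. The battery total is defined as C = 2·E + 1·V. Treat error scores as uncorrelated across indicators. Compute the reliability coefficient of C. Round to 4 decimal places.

Var(C) = 2²·2.7² + 14.5² + 2·[2·2.7·14.5·0.46] = 239.41 + 72.036 = 311.446.
With uncorrelated errors the cross-covariances are all true-score covariance, so they carry over unchanged; only the diagonal terms shrink to ρᵢσᵢ².
True-score variance = [2²·2.7²·0.95 + 14.5²·0.85] + 72.036 = 206.415 + 72.036 = 278.451.
Reliability = 278.451 / 311.446 = 0.8941.

0.8941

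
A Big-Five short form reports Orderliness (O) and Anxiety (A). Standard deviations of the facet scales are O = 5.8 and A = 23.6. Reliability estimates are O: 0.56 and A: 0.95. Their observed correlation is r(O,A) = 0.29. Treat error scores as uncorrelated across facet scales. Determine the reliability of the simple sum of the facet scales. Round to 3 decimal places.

Var(O+A) = 5.8² + 23.6² + 2·[5.8·23.6·0.29] = 590.6 + 79.3904 = 669.99.
With uncorrelated errors the cross-covariances are all true-score covariance, so they carry over unchanged; only the diagonal terms shrink to ρᵢσᵢ².
True-score variance = [5.8²·0.56 + 23.6²·0.95] + 79.3904 = 547.95 + 79.3904 = 627.341.
Reliability = 627.341 / 669.99 = 0.936.

0.936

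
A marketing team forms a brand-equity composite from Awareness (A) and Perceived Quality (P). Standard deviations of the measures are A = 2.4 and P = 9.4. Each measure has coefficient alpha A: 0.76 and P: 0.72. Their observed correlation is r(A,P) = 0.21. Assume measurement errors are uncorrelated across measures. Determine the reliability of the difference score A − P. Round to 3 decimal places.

Var(A−P) = 2.4² + 9.4² − 2·2.4·9.4·0.21 = 94.12 − 9.4752 = 84.6448.
With uncorrelated errors the cross-covariances are all true-score covariance, so they carry over unchanged; only the diagonal terms shrink to ρᵢσᵢ².
True-score variance = [2.4²·0.76 + 9.4²·0.72] − 9.4752 = 67.9968 − 9.4752 = 58.5216.
Reliability = 58.5216 / 84.6448 = 0.691.

0.691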